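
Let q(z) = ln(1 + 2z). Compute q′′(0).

Differentiate repeatedly and evaluate at the center.
The coefficient of z^2 in the expansion is -2, so q′′(0) = 2! * (-2) = -4.

-4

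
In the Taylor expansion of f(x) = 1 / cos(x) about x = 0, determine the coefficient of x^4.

Divide the numerator series by the denominator series (power-series long division).
[x^0] = 1;  [x^1] = 0;  [x^2] = 1/2;  [x^3] = 0;  [x^4] = 5/24.

5/24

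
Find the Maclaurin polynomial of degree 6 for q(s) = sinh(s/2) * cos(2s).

1121*s^5/3840 - 47*s^3/48 + s/2

Take the Cauchy product of the two expansions.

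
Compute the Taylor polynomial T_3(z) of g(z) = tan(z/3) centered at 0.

z^3/81 + z/3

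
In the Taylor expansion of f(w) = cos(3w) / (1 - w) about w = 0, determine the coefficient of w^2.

Multiply the two series term by term and collect like powers.
[w^0] = 1;  [w^1] = 1;  [w^2] = -7/2.
So c_2 = f′′(0)/2! = -7/2.

-7/2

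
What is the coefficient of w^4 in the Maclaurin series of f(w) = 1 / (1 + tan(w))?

Write 1/(1+u) = 1 - u + u^2 - u^3 + ... and substitute the series for u.
f(0) = 1
f′(0) = -1
f′′(0) = 2
f′′′(0) = -8
f^(4)(0) = 40

5/3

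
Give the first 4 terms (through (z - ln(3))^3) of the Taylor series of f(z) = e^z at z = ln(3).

Apply the Taylor formula c_k = f^(k)(a)/k!.
[(z - ln(3))^0] = 3;  [(z - ln(3))^1] = 3;  [(z - ln(3))^2] = 3/2;  [(z - ln(3))^3] = 1/2.

(z - ln(3))^3/2 + 3*(z - ln(3))^2/2 + 3*(z - ln(3)) + 3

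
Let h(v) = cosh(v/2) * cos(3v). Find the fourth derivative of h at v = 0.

1081/16

Expand each factor separately, then convolve coefficients.
The coefficient of v^4 in the expansion is 1081/384, so h^(4)(0) = 4! * (1081/384) = 1081/16.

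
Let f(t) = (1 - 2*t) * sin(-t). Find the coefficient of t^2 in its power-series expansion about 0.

Shift and add copies of the series according to the polynomial's terms.
So c_2 = f′′(0)/2! = 2.

2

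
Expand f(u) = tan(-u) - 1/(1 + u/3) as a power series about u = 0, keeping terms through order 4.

-u^4/81 - 8*u^3/27 - u^2/9 - 2*u/3 - 1

Add the two expansions coefficient-wise.
f(0) = -1
f′(0) = -2/3
f′′(0) = -2/9
f′′′(0) = -16/9
f^(4)(0) = -8/27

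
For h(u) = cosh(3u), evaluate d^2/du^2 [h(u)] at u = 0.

9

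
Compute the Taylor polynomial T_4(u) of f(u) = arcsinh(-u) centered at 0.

u^3/6 - u

f(0) = 0
f′(0) = -1
f′′(0) = 0
f′′′(0) = 1
f^(4)(0) = 0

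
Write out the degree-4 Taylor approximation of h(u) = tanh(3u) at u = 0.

-9*u^3 + 3*u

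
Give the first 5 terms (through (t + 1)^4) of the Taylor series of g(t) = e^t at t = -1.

Compute the successive derivatives at the expansion point and divide by k!.

(t + 1)^4*e^(-1)/24 + (t + 1)^3*e^(-1)/6 + (t + 1)^2*e^(-1)/2 + (t + 1)*e^(-1) + e^(-1)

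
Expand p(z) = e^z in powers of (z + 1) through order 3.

(z + 1)^3*e^(-1)/6 + (z + 1)^2*e^(-1)/2 + (z + 1)*e^(-1) + e^(-1)

p(-1) = e^(-1)
p′(-1) = e^(-1)
p′′(-1) = e^(-1)
p′′′(-1) = e^(-1)
The Taylor polynomial is Σ p^(k)(-1)/k! · (z + 1)^k.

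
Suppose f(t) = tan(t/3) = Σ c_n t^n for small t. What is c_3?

1/81

f(0) = 0
f′(0) = 1/3
f′′(0) = 0
f′′′(0) = 2/27
The Taylor polynomial is Σ f^(k)(0)/k! · t^k.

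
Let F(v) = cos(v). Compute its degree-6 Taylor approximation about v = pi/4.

Use the known series and substitute for the argument.
F(pi/4) = sqrt(2)/2
F′(pi/4) = -sqrt(2)/2
F′′(pi/4) = -sqrt(2)/2
F′′′(pi/4) = sqrt(2)/2
F^(4)(pi/4) = sqrt(2)/2
F^(5)(pi/4) = -sqrt(2)/2
F^(6)(pi/4) = -sqrt(2)/2
Then c_k = F^(k)(pi/4)/k! gives each Taylor coefficient.

-sqrt(2)*(v - pi/4)^6/1440 - sqrt(2)*(v - pi/4)^5/240 + sqrt(2)*(v - pi/4)^4/48 + sqrt(2)*(v - pi/4)^3/12 - sqrt(2)*(v - pi/4)^2/4 - sqrt(2)*(v - pi/4)/2 + sqrt(2)/2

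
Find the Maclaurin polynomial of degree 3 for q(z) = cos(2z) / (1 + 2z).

-4*z^3 + 2*z^2 - 2*z + 1

Multiply the two series term by term and collect like powers.
q(0) = 1
q′(0) = -2
q′′(0) = 4
q′′′(0) = -24
Then c_k = q^(k)(0)/k! gives each Taylor coefficient.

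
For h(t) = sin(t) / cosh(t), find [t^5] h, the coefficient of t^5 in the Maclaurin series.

3/10

Write the quotient as an unknown series and match coefficients against numerator = denominator · series.
[t^0] = 0;  [t^1] = 1;  [t^2] = 0;  [t^3] = -2/3;  [t^4] = 0;  [t^5] = 3/10.
So c_5 = h^(5)(0)/5! = 3/10.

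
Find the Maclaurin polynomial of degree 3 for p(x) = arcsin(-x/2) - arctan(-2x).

Expand each term separately and add.
p(0) = 0
p′(0) = 3/2
p′′(0) = 0
p′′′(0) = -129/8
Dividing each by k! gives the coefficients c_0, ..., c_3.

-43*x^3/16 + 3*x/2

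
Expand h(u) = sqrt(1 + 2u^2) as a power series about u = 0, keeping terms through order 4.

-u^4/2 + u^2 + 1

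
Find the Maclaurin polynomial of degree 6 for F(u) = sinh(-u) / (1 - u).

-47*u^6/40 - 47*u^5/40 - 7*u^4/6 - 7*u^3/6 - u^2 - u

Take the Cauchy product of the two expansions.
F(0) = 0
F′(0) = -1
F′′(0) = -2
F′′′(0) = -7
F^(4)(0) = -28
F^(5)(0) = -141
F^(6)(0) = -846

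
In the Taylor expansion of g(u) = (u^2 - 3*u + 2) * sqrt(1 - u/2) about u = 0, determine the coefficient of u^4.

Shift and add copies of the series according to the polynomial's terms.
g(0) = 2
g′(0) = -7/2
g′′(0) = 27/8
g′′′(0) = -33/32
g^(4)(0) = -39/128
Dividing each by k! gives the coefficients c_0, ..., c_4.

-13/1024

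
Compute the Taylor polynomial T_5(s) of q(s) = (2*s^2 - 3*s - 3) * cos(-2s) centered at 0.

-2*s^5 - 6*s^4 + 6*s^3 + 8*s^2 - 3*s - 3

Shift and add copies of the series according to the polynomial's terms.
[s^0] = -3;  [s^1] = -3;  [s^2] = 8;  [s^3] = 6;  [s^4] = -6;  [s^5] = -2.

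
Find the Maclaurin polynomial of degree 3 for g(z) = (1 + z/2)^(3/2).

-z^3/128 + 3*z^2/32 + 3*z/4 + 1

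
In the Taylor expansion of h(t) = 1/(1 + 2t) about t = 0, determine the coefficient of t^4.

c_4 = h^(4)(0)/4! = 16.

16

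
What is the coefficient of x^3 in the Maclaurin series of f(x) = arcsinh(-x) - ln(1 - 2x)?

17/6

Combine the two series term by term.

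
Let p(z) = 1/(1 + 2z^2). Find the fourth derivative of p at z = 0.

Compute the successive derivatives at the expansion point and divide by k!.
The coefficient of z^4 in the expansion is 4, so p^(4)(0) = 4! * (4) = 96.

96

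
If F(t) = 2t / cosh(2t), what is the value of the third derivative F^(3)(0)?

Write the quotient as an unknown series and match coefficients against numerator = denominator · series.
From the series, [t^3] F = -4; multiply by 3! = 6 to get -24.

-24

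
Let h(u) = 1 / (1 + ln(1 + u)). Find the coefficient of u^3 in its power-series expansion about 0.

Use the geometric series for the reciprocal, then substitute.
h(0) = 1
h′(0) = -1
h′′(0) = 3
h′′′(0) = -14
Then c_k = h^(k)(0)/k! gives each Taylor coefficient.

-7/3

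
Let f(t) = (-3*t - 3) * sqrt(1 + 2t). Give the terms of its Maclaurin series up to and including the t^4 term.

3*t^4/8 - 3*t^2/2 - 6*t - 3

Distribute the polynomial across the series and collect like powers.
f(0) = -3
f′(0) = -6
f′′(0) = -3
f′′′(0) = 0
f^(4)(0) = 9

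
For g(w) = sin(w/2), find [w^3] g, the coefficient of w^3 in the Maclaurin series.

-1/48

Apply the Taylor formula c_k = f^(k)(a)/k!.
g(0) = 0
g′(0) = 1/2
g′′(0) = 0
g′′′(0) = -1/8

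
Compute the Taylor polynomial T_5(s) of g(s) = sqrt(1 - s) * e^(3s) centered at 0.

-833*s^5/1280 + 43*s^4/128 + 29*s^3/16 + 23*s^2/8 + 5*s/2 + 1

Multiply the two series term by term and collect like powers.
[s^0] = 1;  [s^1] = 5/2;  [s^2] = 23/8;  [s^3] = 29/16;  [s^4] = 43/128;  [s^5] = -833/1280.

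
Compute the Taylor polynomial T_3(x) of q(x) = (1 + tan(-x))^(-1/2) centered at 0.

23*x^3/48 + 3*x^2/8 + x/2 + 1

Plug the Maclaurin series of the inner function into that of the outer and collect terms.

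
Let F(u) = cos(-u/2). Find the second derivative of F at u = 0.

-1/4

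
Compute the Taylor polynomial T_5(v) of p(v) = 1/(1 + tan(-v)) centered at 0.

Substitute the inner expansion into the outer series and collect powers.

32*v^5/15 + 5*v^4/3 + 4*v^3/3 + v^2 + v + 1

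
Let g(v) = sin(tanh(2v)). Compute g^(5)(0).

Let u equal the inner series; expand the outer function in u and truncate.
From the series, [v^5] g = 148/15; multiply by 5! = 120 to get 1184.

1184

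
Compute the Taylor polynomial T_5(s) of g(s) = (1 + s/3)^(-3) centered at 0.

Use the known series and substitute for the argument.
g(0) = 1
g′(0) = -1
g′′(0) = 4/3
g′′′(0) = -20/9
g^(4)(0) = 40/9
g^(5)(0) = -280/27
The Taylor polynomial is Σ g^(k)(0)/k! · s^k.

-7*s^5/81 + 5*s^4/27 - 10*s^3/27 + 2*s^2/3 - s + 1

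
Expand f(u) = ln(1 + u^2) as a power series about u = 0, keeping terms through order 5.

-u^4/2 + u^2

Compute the successive derivatives at the expansion point and divide by k!.
[u^0] = 0;  [u^1] = 0;  [u^2] = 1;  [u^3] = 0;  [u^4] = -1/2;  [u^5] = 0.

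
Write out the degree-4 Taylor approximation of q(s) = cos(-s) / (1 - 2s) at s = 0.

Write out both Maclaurin series and multiply, keeping only the needed powers.
[s^0] = 1;  [s^1] = 2;  [s^2] = 7/2;  [s^3] = 7;  [s^4] = 337/24.

337*s^4/24 + 7*s^3 + 7*s^2/2 + 2*s + 1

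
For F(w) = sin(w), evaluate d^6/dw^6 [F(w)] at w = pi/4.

-sqrt(2)/2

Differentiate repeatedly and evaluate at the center.
The coefficient of (w - pi/4)^6 in the expansion is -sqrt(2)/1440, so F^(6)(pi/4) = 6! * (-sqrt(2)/1440) = -sqrt(2)/2.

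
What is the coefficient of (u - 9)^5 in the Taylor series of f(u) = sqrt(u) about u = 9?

f(9) = 3
f′(9) = 1/6
f′′(9) = -1/108
f′′′(9) = 1/648
f^(4)(9) = -5/11664
f^(5)(9) = 35/209952
So c_5 = f^(5)(9)/5! = 7/5038848.

7/5038848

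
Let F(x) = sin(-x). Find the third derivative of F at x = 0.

1

The coefficient of x^3 in the expansion is 1/6, so F′′′(0) = 3! * (1/6) = 1.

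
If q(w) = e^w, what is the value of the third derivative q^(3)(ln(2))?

From the series, [(w - ln(2))^3] q = 1/3; multiply by 3! = 6 to get 2.

2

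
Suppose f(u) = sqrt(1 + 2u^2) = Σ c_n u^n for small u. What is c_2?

[u^0] = 1;  [u^1] = 0;  [u^2] = 1.
So c_2 = f′′(0)/2! = 1.

1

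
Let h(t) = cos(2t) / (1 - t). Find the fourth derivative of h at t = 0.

-8

Expand 1/(denominator) as a geometric series and multiply by the numerator's series.
From the series, [t^4] h = -1/3; multiply by 4! = 24 to get -8.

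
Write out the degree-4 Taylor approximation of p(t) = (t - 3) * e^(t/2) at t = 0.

5*t^4/384 + t^3/16 + t^2/8 - t/2 - 3

Shift and add copies of the series according to the polynomial's terms.
p(0) = -3
p′(0) = -1/2
p′′(0) = 1/4
p′′′(0) = 3/8
p^(4)(0) = 5/16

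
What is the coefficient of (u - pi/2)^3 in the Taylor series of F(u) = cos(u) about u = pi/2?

1/6

F(pi/2) = 0
F′(pi/2) = -1
F′′(pi/2) = 0
F′′′(pi/2) = 1
Then c_k = F^(k)(pi/2)/k! gives each Taylor coefficient.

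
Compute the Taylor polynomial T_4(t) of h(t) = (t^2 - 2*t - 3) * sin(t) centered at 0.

Distribute the polynomial across the series and collect like powers.
h(0) = 0
h′(0) = -3
h′′(0) = -4
h′′′(0) = 9
h^(4)(0) = 8

t^4/3 + 3*t^3/2 - 2*t^2 - 3*t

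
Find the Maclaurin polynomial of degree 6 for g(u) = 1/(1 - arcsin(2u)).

5312*u^6/45 + 252*u^5/5 + 64*u^4/3 + 28*u^3/3 + 4*u^2 + 2*u + 1

Substitute the inner expansion into the outer series and collect powers.
g(0) = 1
g′(0) = 2
g′′(0) = 8
g′′′(0) = 56
g^(4)(0) = 512
g^(5)(0) = 6048
g^(6)(0) = 84992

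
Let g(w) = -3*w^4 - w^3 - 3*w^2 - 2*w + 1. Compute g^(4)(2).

Apply the Taylor formula c_k = f^(k)(a)/k!.
The coefficient of (w - 2)^4 in the expansion is -3, so g^(4)(2) = 4! * (-3) = -72.

-72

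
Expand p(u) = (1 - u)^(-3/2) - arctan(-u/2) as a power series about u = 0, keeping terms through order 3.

Combine the two series term by term.
p(0) = 1
p′(0) = 2
p′′(0) = 15/4
p′′′(0) = 103/8
Then c_k = p^(k)(0)/k! gives each Taylor coefficient.

103*u^3/48 + 15*u^2/8 + 2*u + 1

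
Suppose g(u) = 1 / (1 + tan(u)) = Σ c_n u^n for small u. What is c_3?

-4/3

Use the geometric series for the reciprocal, then substitute.
[u^0] = 1;  [u^1] = -1;  [u^2] = 1;  [u^3] = -4/3.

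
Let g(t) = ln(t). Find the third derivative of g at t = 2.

From the series, [(t - 2)^3] g = 1/24; multiply by 3! = 6 to get 1/4.

1/4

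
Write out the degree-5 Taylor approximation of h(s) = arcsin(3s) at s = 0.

729*s^5/40 + 9*s^3/2 + 3*s

Compute the successive derivatives at the expansion point and divide by k!.
h(0) = 0
h′(0) = 3
h′′(0) = 0
h′′′(0) = 27
h^(4)(0) = 0
h^(5)(0) = 2187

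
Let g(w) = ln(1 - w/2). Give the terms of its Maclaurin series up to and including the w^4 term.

Differentiate repeatedly and evaluate at the center.
g(0) = 0
g′(0) = -1/2
g′′(0) = -1/4
g′′′(0) = -1/4
g^(4)(0) = -3/8

-w^4/64 - w^3/24 - w^2/8 - w/2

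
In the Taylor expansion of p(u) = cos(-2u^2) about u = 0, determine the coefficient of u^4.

-2

c_4 = p^(4)(0)/4! = -2.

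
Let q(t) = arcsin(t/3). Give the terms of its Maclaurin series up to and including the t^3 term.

Differentiate repeatedly and evaluate at the center.
q(0) = 0
q′(0) = 1/3
q′′(0) = 0
q′′′(0) = 1/27
The Taylor polynomial is Σ q^(k)(0)/k! · t^k.

t^3/162 + t/3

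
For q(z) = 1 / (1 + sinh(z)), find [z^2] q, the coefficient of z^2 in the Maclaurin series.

Write 1/(1+u) = 1 - u + u^2 - u^3 + ... and substitute the series for u.
[z^0] = 1;  [z^1] = -1;  [z^2] = 1.

1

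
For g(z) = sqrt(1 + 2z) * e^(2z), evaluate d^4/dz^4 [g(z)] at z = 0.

Multiply the two series term by term and collect like powers.
The coefficient of z^4 in the expansion is 11/8, so g^(4)(0) = 4! * (11/8) = 33.

33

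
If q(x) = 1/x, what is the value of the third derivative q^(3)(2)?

-3/8

From the series, [(x - 2)^3] q = -1/16; multiply by 3! = 6 to get -3/8.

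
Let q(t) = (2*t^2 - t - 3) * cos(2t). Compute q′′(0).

16

Distribute the polynomial across the series and collect like powers.
From the series, [t^2] q = 8; multiply by 2! = 2 to get 16.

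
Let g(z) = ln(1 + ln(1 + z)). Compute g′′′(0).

7

Compose series: expand the inner function first, then feed it into the outer expansion.
From the series, [z^3] g = 7/6; multiply by 3! = 6 to get 7.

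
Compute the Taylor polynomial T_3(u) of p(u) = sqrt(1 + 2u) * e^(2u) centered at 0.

Multiply the two series term by term and collect like powers.
[u^0] = 1;  [u^1] = 3;  [u^2] = 7/2;  [u^3] = 17/6.

17*u^3/6 + 7*u^2/2 + 3*u + 1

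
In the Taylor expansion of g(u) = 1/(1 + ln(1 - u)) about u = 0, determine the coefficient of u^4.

Plug the Maclaurin series of the inner function into that of the outer and collect terms.
g(0) = 1
g′(0) = 1
g′′(0) = 3
g′′′(0) = 14
g^(4)(0) = 88
So c_4 = g^(4)(0)/4! = 11/3.

11/3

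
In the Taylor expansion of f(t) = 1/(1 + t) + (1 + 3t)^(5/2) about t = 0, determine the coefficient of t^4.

-277/128

Combine the two series term by term.
f(0) = 2
f′(0) = 13/2
f′′(0) = 143/4
f′′′(0) = 357/8
f^(4)(0) = -831/16
Dividing each by k! gives the coefficients c_0, ..., c_4.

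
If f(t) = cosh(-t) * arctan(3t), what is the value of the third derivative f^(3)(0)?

Take the Cauchy product of the two expansions.
From the series, [t^3] f = -15/2; multiply by 3! = 6 to get -45.

-45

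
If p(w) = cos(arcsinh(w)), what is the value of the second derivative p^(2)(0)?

Substitute the inner expansion into the outer series and collect powers.
The coefficient of w^2 in the expansion is -1/2, so p′′(0) = 2! * (-1/2) = -1.

-1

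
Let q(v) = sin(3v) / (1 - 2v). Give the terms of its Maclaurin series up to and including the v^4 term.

Multiply the two series term by term and collect like powers.
q(0) = 0
q′(0) = 3
q′′(0) = 12
q′′′(0) = 45
q^(4)(0) = 360
Dividing each by k! gives the coefficients c_0, ..., c_4.

15*v^4 + 15*v^3/2 + 6*v^2 + 3*v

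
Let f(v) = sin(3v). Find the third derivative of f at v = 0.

The coefficient of v^3 in the expansion is -9/2, so f′′′(0) = 3! * (-9/2) = -27.

-27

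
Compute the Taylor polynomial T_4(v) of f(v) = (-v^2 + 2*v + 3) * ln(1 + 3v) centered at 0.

-153*v^4/4 + 15*v^3 - 15*v^2/2 + 9*v

Shift and add copies of the series according to the polynomial's terms.
f(0) = 0
f′(0) = 9
f′′(0) = -15
f′′′(0) = 90
f^(4)(0) = -918
The Taylor polynomial is Σ f^(k)(0)/k! · v^k.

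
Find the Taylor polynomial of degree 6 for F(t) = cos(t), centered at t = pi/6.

-sqrt(3)*(t - pi/6)^6/1440 - (t - pi/6)^5/240 + sqrt(3)*(t - pi/6)^4/48 + (t - pi/6)^3/12 - sqrt(3)*(t - pi/6)^2/4 - (t - pi/6)/2 + sqrt(3)/2

[(t - pi/6)^0] = sqrt(3)/2;  [(t - pi/6)^1] = -1/2;  [(t - pi/6)^2] = -sqrt(3)/4;  [(t - pi/6)^3] = 1/12;  [(t - pi/6)^4] = sqrt(3)/48;  [(t - pi/6)^5] = -1/240;  [(t - pi/6)^6] = -sqrt(3)/1440.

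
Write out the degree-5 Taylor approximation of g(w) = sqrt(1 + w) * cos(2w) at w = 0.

181*w^5/768 + 337*w^4/384 - 15*w^3/16 - 17*w^2/8 + w/2 + 1

Write out both Maclaurin series and multiply, keeping only the needed powers.
g(0) = 1
g′(0) = 1/2
g′′(0) = -17/4
g′′′(0) = -45/8
g^(4)(0) = 337/16
g^(5)(0) = 905/32
Then c_k = g^(k)(0)/k! gives each Taylor coefficient.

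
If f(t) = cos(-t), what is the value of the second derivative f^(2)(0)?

The coefficient of t^2 in the expansion is -1/2, so f′′(0) = 2! * (-1/2) = -1.

-1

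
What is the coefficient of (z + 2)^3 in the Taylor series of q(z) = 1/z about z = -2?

-1/16

Apply the Taylor formula c_k = f^(k)(a)/k!.
[(z + 2)^0] = -1/2;  [(z + 2)^1] = -1/4;  [(z + 2)^2] = -1/8;  [(z + 2)^3] = -1/16.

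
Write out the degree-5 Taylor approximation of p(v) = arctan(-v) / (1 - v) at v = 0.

Take the Cauchy product of the two expansions.
p(0) = 0
p′(0) = -1
p′′(0) = -2
p′′′(0) = -4
p^(4)(0) = -16
p^(5)(0) = -104

-13*v^5/15 - 2*v^4/3 - 2*v^3/3 - v^2 - v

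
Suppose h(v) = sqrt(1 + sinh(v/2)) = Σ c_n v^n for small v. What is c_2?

Substitute the inner expansion into the outer series and collect powers.
h(0) = 1
h′(0) = 1/4
h′′(0) = -1/16
So c_2 = h′′(0)/2! = -1/32.

-1/32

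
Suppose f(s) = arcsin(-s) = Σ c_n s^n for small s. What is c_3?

Differentiate repeatedly and evaluate at the center.
f(0) = 0
f′(0) = -1
f′′(0) = 0
f′′′(0) = -1
The Taylor polynomial is Σ f^(k)(0)/k! · s^k.

-1/6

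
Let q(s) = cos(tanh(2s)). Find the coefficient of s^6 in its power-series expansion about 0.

Let u equal the inner series; expand the outer function in u and truncate.
q(0) = 1
q′(0) = 0
q′′(0) = -4
q′′′(0) = 0
q^(4)(0) = 144
q^(5)(0) = 0
q^(6)(0) = -11328

-236/15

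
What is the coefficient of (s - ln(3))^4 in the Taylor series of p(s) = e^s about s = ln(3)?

p(ln(3)) = 3
p′(ln(3)) = 3
p′′(ln(3)) = 3
p′′′(ln(3)) = 3
p^(4)(ln(3)) = 3
So c_4 = p^(4)(ln(3))/4! = 1/8.

1/8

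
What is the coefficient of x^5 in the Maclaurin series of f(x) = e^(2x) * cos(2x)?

-16/15

Take the Cauchy product of the two expansions.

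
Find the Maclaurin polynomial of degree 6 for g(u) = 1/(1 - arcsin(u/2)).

Plug the Maclaurin series of the inner function into that of the outer and collect terms.
g(0) = 1
g′(0) = 1/2
g′′(0) = 1/2
g′′′(0) = 7/8
g^(4)(0) = 2
g^(5)(0) = 189/32
g^(6)(0) = 83/4

83*u^6/2880 + 63*u^5/1280 + u^4/12 + 7*u^3/48 + u^2/4 + u/2 + 1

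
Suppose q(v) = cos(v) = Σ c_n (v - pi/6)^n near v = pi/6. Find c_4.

Apply the Taylor formula c_k = f^(k)(a)/k!.
q(pi/6) = sqrt(3)/2
q′(pi/6) = -1/2
q′′(pi/6) = -sqrt(3)/2
q′′′(pi/6) = 1/2
q^(4)(pi/6) = sqrt(3)/2
So c_4 = q^(4)(pi/6)/4! = sqrt(3)/48.

sqrt(3)/48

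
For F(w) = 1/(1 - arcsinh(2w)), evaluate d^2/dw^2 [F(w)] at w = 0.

8

Let u equal the inner series; expand the outer function in u and truncate.
The coefficient of w^2 in the expansion is 4, so F′′(0) = 2! * (4) = 8.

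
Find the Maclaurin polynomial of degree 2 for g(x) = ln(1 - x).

-x^2/2 - x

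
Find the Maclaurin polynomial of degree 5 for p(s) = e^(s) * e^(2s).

Multiply the two series term by term and collect like powers.
p(0) = 1
p′(0) = 3
p′′(0) = 9
p′′′(0) = 27
p^(4)(0) = 81
p^(5)(0) = 243

81*s^5/40 + 27*s^4/8 + 9*s^3/2 + 9*s^2/2 + 3*s + 1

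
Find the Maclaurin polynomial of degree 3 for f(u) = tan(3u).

9*u^3 + 3*u

[u^0] = 0;  [u^1] = 3;  [u^2] = 0;  [u^3] = 9.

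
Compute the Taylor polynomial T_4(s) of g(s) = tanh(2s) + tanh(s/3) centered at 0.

Combine the two series term by term.
g(0) = 0
g′(0) = 7/3
g′′(0) = 0
g′′′(0) = -434/27
g^(4)(0) = 0
Dividing each by k! gives the coefficients c_0, ..., c_4.

-217*s^3/81 + 7*s/3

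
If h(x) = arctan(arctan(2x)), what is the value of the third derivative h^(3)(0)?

-32

Substitute the inner expansion into the outer series and collect powers.
The coefficient of x^3 in the expansion is -16/3, so h′′′(0) = 3! * (-16/3) = -32.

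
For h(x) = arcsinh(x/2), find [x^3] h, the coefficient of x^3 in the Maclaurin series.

[x^0] = 0;  [x^1] = 1/2;  [x^2] = 0;  [x^3] = -1/48.

-1/48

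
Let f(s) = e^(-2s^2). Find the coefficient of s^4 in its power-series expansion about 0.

2

f(0) = 1
f′(0) = 0
f′′(0) = -4
f′′′(0) = 0
f^(4)(0) = 48
So c_4 = f^(4)(0)/4! = 2.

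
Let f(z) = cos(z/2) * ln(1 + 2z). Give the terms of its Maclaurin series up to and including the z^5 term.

1943*z^5/320 - 15*z^4/4 + 29*z^3/12 - 2*z^2 + 2*z

Take the Cauchy product of the two expansions.
[z^0] = 0;  [z^1] = 2;  [z^2] = -2;  [z^3] = 29/12;  [z^4] = -15/4;  [z^5] = 1943/320.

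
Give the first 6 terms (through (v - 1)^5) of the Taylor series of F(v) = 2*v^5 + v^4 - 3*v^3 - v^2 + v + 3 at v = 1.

2*(v - 1)^5 + 11*(v - 1)^4 + 21*(v - 1)^3 + 16*(v - 1)^2 + 4*(v - 1) + 3

F(1) = 3
F′(1) = 4
F′′(1) = 32
F′′′(1) = 126
F^(4)(1) = 264
F^(5)(1) = 240
Dividing each by k! gives the coefficients c_0, ..., c_5.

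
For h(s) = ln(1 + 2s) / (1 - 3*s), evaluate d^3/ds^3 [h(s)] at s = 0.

88

Expand 1/(denominator) as a geometric series and multiply by the numerator's series.
The coefficient of s^3 in the expansion is 44/3, so h′′′(0) = 3! * (44/3) = 88.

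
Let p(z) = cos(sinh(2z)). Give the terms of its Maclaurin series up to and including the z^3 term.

1 - 2*z^2

Compose series: expand the inner function first, then feed it into the outer expansion.
p(0) = 1
p′(0) = 0
p′′(0) = -4
p′′′(0) = 0
Then c_k = p^(k)(0)/k! gives each Taylor coefficient.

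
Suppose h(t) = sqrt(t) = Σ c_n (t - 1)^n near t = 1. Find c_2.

[(t - 1)^0] = 1;  [(t - 1)^1] = 1/2;  [(t - 1)^2] = -1/8.

-1/8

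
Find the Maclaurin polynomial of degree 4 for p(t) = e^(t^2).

t^4/2 + t^2 + 1

Apply the Taylor formula c_k = f^(k)(a)/k!.
p(0) = 1
p′(0) = 0
p′′(0) = 2
p′′′(0) = 0
p^(4)(0) = 12
Dividing each by k! gives the coefficients c_0, ..., c_4.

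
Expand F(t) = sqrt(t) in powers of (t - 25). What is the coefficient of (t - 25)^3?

Apply the Taylor formula c_k = f^(k)(a)/k!.
F(25) = 5
F′(25) = 1/10
F′′(25) = -1/500
F′′′(25) = 3/25000
So c_3 = F′′′(25)/3! = 1/50000.

1/50000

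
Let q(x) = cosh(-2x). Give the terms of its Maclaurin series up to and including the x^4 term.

2*x^4/3 + 2*x^2 + 1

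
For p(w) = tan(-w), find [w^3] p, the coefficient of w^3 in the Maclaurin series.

p(0) = 0
p′(0) = -1
p′′(0) = 0
p′′′(0) = -2

-1/3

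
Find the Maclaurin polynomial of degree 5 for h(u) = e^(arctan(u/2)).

Let u equal the inner series; expand the outer function in u and truncate.
[u^0] = 1;  [u^1] = 1/2;  [u^2] = 1/8;  [u^3] = -1/48;  [u^4] = -7/384;  [u^5] = 1/768.

u^5/768 - 7*u^4/384 - u^3/48 + u^2/8 + u/2 + 1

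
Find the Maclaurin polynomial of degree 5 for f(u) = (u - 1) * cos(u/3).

Multiply each power in the prefactor through the base expansion.
f(0) = -1
f′(0) = 1
f′′(0) = 1/9
f′′′(0) = -1/3
f^(4)(0) = -1/81
f^(5)(0) = 5/81

u^5/1944 - u^4/1944 - u^3/18 + u^2/18 + u - 1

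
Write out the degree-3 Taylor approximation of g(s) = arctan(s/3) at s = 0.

g(0) = 0
g′(0) = 1/3
g′′(0) = 0
g′′′(0) = -2/27

-s^3/81 + s/3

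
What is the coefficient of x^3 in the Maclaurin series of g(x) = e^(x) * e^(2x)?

Take the Cauchy product of the two expansions.
So c_3 = g′′′(0)/3! = 9/2.

9/2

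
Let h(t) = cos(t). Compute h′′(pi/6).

-sqrt(3)/2

The coefficient of (t - pi/6)^2 in the expansion is -sqrt(3)/4, so h′′(pi/6) = 2! * (-sqrt(3)/4) = -sqrt(3)/2.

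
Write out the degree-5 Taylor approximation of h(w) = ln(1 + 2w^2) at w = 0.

-2*w^4 + 2*w^2

Differentiate repeatedly and evaluate at the center.
h(0) = 0
h′(0) = 0
h′′(0) = 4
h′′′(0) = 0
h^(4)(0) = -48
h^(5)(0) = 0
Dividing each by k! gives the coefficients c_0, ..., c_5.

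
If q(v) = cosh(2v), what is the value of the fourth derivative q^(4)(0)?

Apply the Taylor formula c_k = f^(k)(a)/k!.
The coefficient of v^4 in the expansion is 2/3, so q^(4)(0) = 4! * (2/3) = 16.

16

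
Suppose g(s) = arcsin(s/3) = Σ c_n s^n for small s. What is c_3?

1/162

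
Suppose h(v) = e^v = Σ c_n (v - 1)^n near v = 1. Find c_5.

e/120

[(v - 1)^0] = e;  [(v - 1)^1] = e;  [(v - 1)^2] = e/2;  [(v - 1)^3] = e/6;  [(v - 1)^4] = e/24;  [(v - 1)^5] = e/120.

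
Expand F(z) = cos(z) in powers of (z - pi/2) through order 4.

(z - pi/2)^3/6 - (z - pi/2)

F(pi/2) = 0
F′(pi/2) = -1
F′′(pi/2) = 0
F′′′(pi/2) = 1
F^(4)(pi/2) = 0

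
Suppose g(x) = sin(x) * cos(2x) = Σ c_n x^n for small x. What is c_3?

-13/6

Multiply the two series term by term and collect like powers.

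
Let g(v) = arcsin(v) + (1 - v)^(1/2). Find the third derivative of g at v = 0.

5/8

Expand each term separately and add.
From the series, [v^3] g = 5/48; multiply by 3! = 6 to get 5/8.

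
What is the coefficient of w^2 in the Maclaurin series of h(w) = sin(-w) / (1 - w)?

Multiply the two series term by term and collect like powers.
[w^0] = 0;  [w^1] = -1;  [w^2] = -1.
So c_2 = h′′(0)/2! = -1.

-1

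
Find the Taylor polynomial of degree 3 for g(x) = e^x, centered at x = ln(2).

Apply the Taylor formula c_k = f^(k)(a)/k!.
g(ln(2)) = 2
g′(ln(2)) = 2
g′′(ln(2)) = 2
g′′′(ln(2)) = 2
Dividing each by k! gives the coefficients c_0, ..., c_3.

(x - ln(2))^3/3 + (x - ln(2))^2 + 2*(x - ln(2)) + 2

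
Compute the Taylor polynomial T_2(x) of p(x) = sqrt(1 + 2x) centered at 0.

Differentiate repeatedly and evaluate at the center.
p(0) = 1
p′(0) = 1
p′′(0) = -1

-x^2/2 + x + 1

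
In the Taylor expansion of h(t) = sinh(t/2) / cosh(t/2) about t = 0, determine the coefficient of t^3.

-1/24

Divide the numerator series by the denominator series (power-series long division).
[t^0] = 0;  [t^1] = 1/2;  [t^2] = 0;  [t^3] = -1/24.
So c_3 = h′′′(0)/3! = -1/24.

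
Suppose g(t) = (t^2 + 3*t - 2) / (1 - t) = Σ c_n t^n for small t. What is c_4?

Distribute the polynomial across the series and collect like powers.
[t^0] = -2;  [t^1] = 1;  [t^2] = 2;  [t^3] = 2;  [t^4] = 2.

2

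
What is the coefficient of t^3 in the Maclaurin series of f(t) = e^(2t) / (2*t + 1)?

-8/3

Expand 1/(denominator) as a geometric series and multiply by the numerator's series.
[t^0] = 1;  [t^1] = 0;  [t^2] = 2;  [t^3] = -8/3.
So c_3 = f′′′(0)/3! = -8/3.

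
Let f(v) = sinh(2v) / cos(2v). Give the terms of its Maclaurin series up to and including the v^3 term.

16*v^3/3 + 2*v

Invert the denominator's series and multiply.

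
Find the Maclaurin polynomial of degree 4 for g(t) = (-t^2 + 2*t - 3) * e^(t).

Multiply each power in the prefactor through the base expansion.
g(0) = -3
g′(0) = -1
g′′(0) = -1
g′′′(0) = -3
g^(4)(0) = -7

-7*t^4/24 - t^3/2 - t^2/2 - t - 3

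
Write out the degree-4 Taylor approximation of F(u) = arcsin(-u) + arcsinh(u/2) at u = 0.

-3*u^3/16 - u/2

Combine the two series term by term.
[u^0] = 0;  [u^1] = -1/2;  [u^2] = 0;  [u^3] = -3/16;  [u^4] = 0.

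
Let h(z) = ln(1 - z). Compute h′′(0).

The coefficient of z^2 in the expansion is -1/2, so h′′(0) = 2! * (-1/2) = -1.

-1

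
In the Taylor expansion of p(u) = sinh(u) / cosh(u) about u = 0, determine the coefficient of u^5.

2/15

Write the quotient as an unknown series and match coefficients against numerator = denominator · series.
p(0) = 0
p′(0) = 1
p′′(0) = 0
p′′′(0) = -2
p^(4)(0) = 0
p^(5)(0) = 16
The Taylor polynomial is Σ p^(k)(0)/k! · u^k.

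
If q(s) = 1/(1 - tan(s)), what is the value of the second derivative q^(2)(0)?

Substitute the inner expansion into the outer series and collect powers.
From the series, [s^2] q = 1; multiply by 2! = 2 to get 2.

2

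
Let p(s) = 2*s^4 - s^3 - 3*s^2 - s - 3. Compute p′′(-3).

From the series, [(s + 3)^2] p = 114; multiply by 2! = 2 to get 228.

228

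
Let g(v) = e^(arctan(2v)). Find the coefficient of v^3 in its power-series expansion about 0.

Plug the Maclaurin series of the inner function into that of the outer and collect terms.
So c_3 = g′′′(0)/3! = -4/3.

-4/3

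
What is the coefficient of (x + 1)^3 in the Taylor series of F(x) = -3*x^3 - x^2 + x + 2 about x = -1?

-3

Compute the successive derivatives at the expansion point and divide by k!.
F(-1) = 3
F′(-1) = -6
F′′(-1) = 16
F′′′(-1) = -18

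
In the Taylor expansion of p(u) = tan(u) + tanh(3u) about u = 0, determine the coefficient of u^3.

-26/3

Add the two expansions coefficient-wise.
p(0) = 0
p′(0) = 4
p′′(0) = 0
p′′′(0) = -52
So c_3 = p′′′(0)/3! = -26/3.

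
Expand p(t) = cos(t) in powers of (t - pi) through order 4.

Differentiate repeatedly and evaluate at the center.
p(pi) = -1
p′(pi) = 0
p′′(pi) = 1
p′′′(pi) = 0
p^(4)(pi) = -1
Dividing each by k! gives the coefficients c_0, ..., c_4.

-(t - pi)^4/24 + (t - pi)^2/2 - 1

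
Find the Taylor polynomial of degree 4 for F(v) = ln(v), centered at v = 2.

-(v - 2)^4/64 + (v - 2)^3/24 - (v - 2)^2/8 + (v - 2)/2 + ln(2)

Apply the Taylor formula c_k = f^(k)(a)/k!.
F(2) = ln(2)
F′(2) = 1/2
F′′(2) = -1/4
F′′′(2) = 1/4
F^(4)(2) = -3/8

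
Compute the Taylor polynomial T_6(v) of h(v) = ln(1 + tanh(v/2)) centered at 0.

-v^6/2880 + v^4/192 - v^2/8 + v/2

Compose series: expand the inner function first, then feed it into the outer expansion.
[v^0] = 0;  [v^1] = 1/2;  [v^2] = -1/8;  [v^3] = 0;  [v^4] = 1/192;  [v^5] = 0;  [v^6] = -1/2880.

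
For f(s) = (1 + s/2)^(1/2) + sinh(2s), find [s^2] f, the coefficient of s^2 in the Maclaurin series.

Add the two expansions coefficient-wise.
[s^0] = 1;  [s^1] = 9/4;  [s^2] = -1/32.
So c_2 = f′′(0)/2! = -1/32.

-1/32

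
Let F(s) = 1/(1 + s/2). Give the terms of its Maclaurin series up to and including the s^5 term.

-s^5/32 + s^4/16 - s^3/8 + s^2/4 - s/2 + 1

F(0) = 1
F′(0) = -1/2
F′′(0) = 1/2
F′′′(0) = -3/4
F^(4)(0) = 3/2
F^(5)(0) = -15/4
Then c_k = F^(k)(0)/k! gives each Taylor coefficient.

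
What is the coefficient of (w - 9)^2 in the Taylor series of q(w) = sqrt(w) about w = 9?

q(9) = 3
q′(9) = 1/6
q′′(9) = -1/108

-1/216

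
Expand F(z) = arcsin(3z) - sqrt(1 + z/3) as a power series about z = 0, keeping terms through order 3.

Combine the two series term by term.
F(0) = -1
F′(0) = 17/6
F′′(0) = 1/36
F′′′(0) = 1943/72
The Taylor polynomial is Σ F^(k)(0)/k! · z^k.

1943*z^3/432 + z^2/72 + 17*z/6 - 1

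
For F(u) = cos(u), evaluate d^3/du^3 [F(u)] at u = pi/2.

Apply the Taylor formula c_k = f^(k)(a)/k!.
From the series, [(u - pi/2)^3] F = 1/6; multiply by 3! = 6 to get 1.

1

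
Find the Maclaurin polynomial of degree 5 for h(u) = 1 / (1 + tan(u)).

-32*u^5/15 + 5*u^4/3 - 4*u^3/3 + u^2 - u + 1

Use the geometric series for the reciprocal, then substitute.
h(0) = 1
h′(0) = -1
h′′(0) = 2
h′′′(0) = -8
h^(4)(0) = 40
h^(5)(0) = -256
Dividing each by k! gives the coefficients c_0, ..., c_5.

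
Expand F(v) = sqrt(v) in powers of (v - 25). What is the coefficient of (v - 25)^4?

-1/2000000

F(25) = 5
F′(25) = 1/10
F′′(25) = -1/500
F′′′(25) = 3/25000
F^(4)(25) = -3/250000
Then c_k = F^(k)(25)/k! gives each Taylor coefficient.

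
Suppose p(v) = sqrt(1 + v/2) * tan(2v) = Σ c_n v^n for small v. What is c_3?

Multiply the two series term by term and collect like powers.
[v^0] = 0;  [v^1] = 2;  [v^2] = 1/2;  [v^3] = 125/48.
So c_3 = p′′′(0)/3! = 125/48.

125/48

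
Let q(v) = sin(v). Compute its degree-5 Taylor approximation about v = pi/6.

sqrt(3)*(v - pi/6)^5/240 + (v - pi/6)^4/48 - sqrt(3)*(v - pi/6)^3/12 - (v - pi/6)^2/4 + sqrt(3)*(v - pi/6)/2 + 1/2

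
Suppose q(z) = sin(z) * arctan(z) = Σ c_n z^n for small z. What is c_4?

-1/2

Multiply the two series term by term and collect like powers.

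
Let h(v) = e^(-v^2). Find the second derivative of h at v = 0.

From the series, [v^2] h = -1; multiply by 2! = 2 to get -2.

-2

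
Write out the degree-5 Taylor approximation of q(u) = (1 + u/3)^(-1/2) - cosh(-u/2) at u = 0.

Add the two expansions coefficient-wise.

-7*u^5/6912 + u^4/1296 - 5*u^3/432 - u^2/12 - u/6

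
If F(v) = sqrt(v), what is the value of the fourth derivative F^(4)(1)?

The coefficient of (v - 1)^4 in the expansion is -5/128, so F^(4)(1) = 4! * (-5/128) = -15/16.

-15/16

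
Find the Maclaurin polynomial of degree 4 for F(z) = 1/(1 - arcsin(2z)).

Compose series: expand the inner function first, then feed it into the outer expansion.

64*z^4/3 + 28*z^3/3 + 4*z^2 + 2*z + 1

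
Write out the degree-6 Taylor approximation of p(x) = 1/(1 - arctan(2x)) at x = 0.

512*x^6/45 + 32*x^5/5 + 16*x^4/3 + 16*x^3/3 + 4*x^2 + 2*x + 1

Plug the Maclaurin series of the inner function into that of the outer and collect terms.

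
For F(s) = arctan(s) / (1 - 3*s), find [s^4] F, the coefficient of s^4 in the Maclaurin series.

26

Use 1/(1 - r) = Σ r^k on the denominator, then take the Cauchy product.
F(0) = 0
F′(0) = 1
F′′(0) = 6
F′′′(0) = 52
F^(4)(0) = 624
The Taylor polynomial is Σ F^(k)(0)/k! · s^k.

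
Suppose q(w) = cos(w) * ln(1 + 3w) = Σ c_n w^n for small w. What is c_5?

1769/40

Expand each factor separately, then convolve coefficients.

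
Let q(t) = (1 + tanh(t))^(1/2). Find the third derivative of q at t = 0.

-5/8

Compose series: expand the inner function first, then feed it into the outer expansion.
From the series, [t^3] q = -5/48; multiply by 3! = 6 to get -5/8.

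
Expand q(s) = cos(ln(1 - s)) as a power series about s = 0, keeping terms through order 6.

-19*s^6/72 - s^5/3 - 5*s^4/12 - s^3/2 - s^2/2 + 1

Let u equal the inner series; expand the outer function in u and truncate.
q(0) = 1
q′(0) = 0
q′′(0) = -1
q′′′(0) = -3
q^(4)(0) = -10
q^(5)(0) = -40
q^(6)(0) = -190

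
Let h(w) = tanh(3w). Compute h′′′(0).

-54

From the series, [w^3] h = -9; multiply by 3! = 6 to get -54.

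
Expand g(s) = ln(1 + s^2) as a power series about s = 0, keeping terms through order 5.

-s^4/2 + s^2

Differentiate repeatedly and evaluate at the center.
g(0) = 0
g′(0) = 0
g′′(0) = 2
g′′′(0) = 0
g^(4)(0) = -12
g^(5)(0) = 0
The Taylor polynomial is Σ g^(k)(0)/k! · s^k.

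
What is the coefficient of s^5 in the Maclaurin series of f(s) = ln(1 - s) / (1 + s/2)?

Write out both Maclaurin series and multiply, keeping only the needed powers.
f(0) = 0
f′(0) = -1
f′′(0) = 0
f′′′(0) = -2
f^(4)(0) = -2
f^(5)(0) = -19

-19/120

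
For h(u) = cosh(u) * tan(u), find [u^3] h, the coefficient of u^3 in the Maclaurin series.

5/6

Expand each factor separately, then convolve coefficients.
h(0) = 0
h′(0) = 1
h′′(0) = 0
h′′′(0) = 5
The Taylor polynomial is Σ h^(k)(0)/k! · u^k.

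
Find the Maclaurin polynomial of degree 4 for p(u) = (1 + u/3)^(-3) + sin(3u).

Add the two expansions coefficient-wise.

5*u^4/27 - 263*u^3/54 + 2*u^2/3 + 2*u + 1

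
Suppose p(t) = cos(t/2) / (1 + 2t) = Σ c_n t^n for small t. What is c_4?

Multiply the two series term by term and collect like powers.
[t^0] = 1;  [t^1] = -2;  [t^2] = 31/8;  [t^3] = -31/4;  [t^4] = 5953/384.

5953/384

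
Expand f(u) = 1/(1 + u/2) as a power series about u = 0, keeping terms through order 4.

Differentiate repeatedly and evaluate at the center.
f(0) = 1
f′(0) = -1/2
f′′(0) = 1/2
f′′′(0) = -3/4
f^(4)(0) = 3/2
The Taylor polynomial is Σ f^(k)(0)/k! · u^k.

u^4/16 - u^3/8 + u^2/4 - u/2 + 1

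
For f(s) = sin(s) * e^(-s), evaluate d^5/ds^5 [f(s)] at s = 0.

-4

Multiply the two series term by term and collect like powers.
From the series, [s^5] f = -1/30; multiply by 5! = 120 to get -4.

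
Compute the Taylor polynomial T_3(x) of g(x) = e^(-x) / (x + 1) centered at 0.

Use 1/(1 - r) = Σ r^k on the denominator, then take the Cauchy product.
g(0) = 1
g′(0) = -2
g′′(0) = 5
g′′′(0) = -16

-8*x^3/3 + 5*x^2/2 - 2*x + 1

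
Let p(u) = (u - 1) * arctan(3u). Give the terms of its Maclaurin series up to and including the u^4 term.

Multiply each power in the prefactor through the base expansion.
[u^0] = 0;  [u^1] = -3;  [u^2] = 3;  [u^3] = 9;  [u^4] = -9.

-9*u^4 + 9*u^3 + 3*u^2 - 3*u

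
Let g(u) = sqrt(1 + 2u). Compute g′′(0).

-1

The coefficient of u^2 in the expansion is -1/2, so g′′(0) = 2! * (-1/2) = -1.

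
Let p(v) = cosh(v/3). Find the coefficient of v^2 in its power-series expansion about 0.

1/18

Use the known series and substitute for the argument.
[v^0] = 1;  [v^1] = 0;  [v^2] = 1/18.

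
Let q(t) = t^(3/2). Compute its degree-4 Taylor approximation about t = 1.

[(t - 1)^0] = 1;  [(t - 1)^1] = 3/2;  [(t - 1)^2] = 3/8;  [(t - 1)^3] = -1/16;  [(t - 1)^4] = 3/128.

3*(t - 1)^4/128 - (t - 1)^3/16 + 3*(t - 1)^2/8 + 3*(t - 1)/2 + 1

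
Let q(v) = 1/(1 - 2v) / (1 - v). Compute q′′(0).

Multiply the two series term by term and collect like powers.
The coefficient of v^2 in the expansion is 7, so q′′(0) = 2! * (7) = 14.

14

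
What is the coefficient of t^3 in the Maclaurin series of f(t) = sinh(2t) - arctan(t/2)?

11/8

Expand each term separately and add.
f(0) = 0
f′(0) = 3/2
f′′(0) = 0
f′′′(0) = 33/4
So c_3 = f′′′(0)/3! = 11/8.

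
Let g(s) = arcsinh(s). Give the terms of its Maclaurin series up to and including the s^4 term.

-s^3/6 + s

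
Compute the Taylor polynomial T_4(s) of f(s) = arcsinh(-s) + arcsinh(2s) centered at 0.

-7*s^3/6 + s

Expand each term separately and add.
[s^0] = 0;  [s^1] = 1;  [s^2] = 0;  [s^3] = -7/6;  [s^4] = 0.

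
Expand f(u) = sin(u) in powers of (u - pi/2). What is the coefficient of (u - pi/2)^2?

Apply the Taylor formula c_k = f^(k)(a)/k!.
f(pi/2) = 1
f′(pi/2) = 0
f′′(pi/2) = -1

-1/2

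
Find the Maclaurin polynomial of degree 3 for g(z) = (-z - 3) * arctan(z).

Distribute the polynomial across the series and collect like powers.
g(0) = 0
g′(0) = -3
g′′(0) = -2
g′′′(0) = 6

z^3 - z^2 - 3*z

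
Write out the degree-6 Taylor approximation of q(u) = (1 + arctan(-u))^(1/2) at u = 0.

-1489*u^6/46080 - 83*u^5/1280 + 17*u^4/384 + 5*u^3/48 - u^2/8 - u/2 + 1

Let u equal the inner series; expand the outer function in u and truncate.
[u^0] = 1;  [u^1] = -1/2;  [u^2] = -1/8;  [u^3] = 5/48;  [u^4] = 17/384;  [u^5] = -83/1280;  [u^6] = -1489/46080.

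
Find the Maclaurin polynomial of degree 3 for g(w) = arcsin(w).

g(0) = 0
g′(0) = 1
g′′(0) = 0
g′′′(0) = 1

w^3/6 + w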